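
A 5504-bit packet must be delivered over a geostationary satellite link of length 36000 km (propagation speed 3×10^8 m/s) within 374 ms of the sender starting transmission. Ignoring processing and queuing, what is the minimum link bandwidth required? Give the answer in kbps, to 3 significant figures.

21.7 kbps

Propagation delay = 36000000 / 300000000 = 120 ms.
Transmission budget = 374 − 120 = 254 ms.
R ≥ L / t_tx = 5504 bits / 0.254 s = 21.7 kbps.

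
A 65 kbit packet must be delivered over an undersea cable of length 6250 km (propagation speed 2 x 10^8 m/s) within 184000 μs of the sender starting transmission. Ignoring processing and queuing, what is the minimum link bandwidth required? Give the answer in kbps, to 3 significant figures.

Propagation delay = 6250000 / 200000000 = 31250 μs.
Transmission budget = 184000 − 31250 = 152750 μs.
R ≥ L / t_tx = 65000 bits / 0.15275 s = 426 kbps.

426 kbps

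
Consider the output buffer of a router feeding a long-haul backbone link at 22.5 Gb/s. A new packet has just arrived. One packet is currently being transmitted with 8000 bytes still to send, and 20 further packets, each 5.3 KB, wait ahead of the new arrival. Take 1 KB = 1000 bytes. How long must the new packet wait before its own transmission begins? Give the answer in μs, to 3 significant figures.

Each queued packet: L/R = 42400/22500000000 = 1.88444 μs.
20 queued → 37.6889 μs.
Plus remaining 64000 bits of current packet: 2.84444 μs.
Queuing delay = 40.5 μs.

40.5 μs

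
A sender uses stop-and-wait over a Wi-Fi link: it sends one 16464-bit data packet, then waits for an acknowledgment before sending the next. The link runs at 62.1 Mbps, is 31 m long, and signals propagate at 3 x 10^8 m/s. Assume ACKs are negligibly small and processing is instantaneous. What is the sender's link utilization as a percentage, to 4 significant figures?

t_tx = L/R = 16464/62100000 = 0.000265121 s.
t_prop = 31/300000000 = 1.03333e-07 s; RTT = 2.06667e-07 s.
Cycle = t_tx + RTT = 0.000265327 s.
Utilization = t_tx / cycle = 0.000265121/0.000265327 = 99.92 %.

99.92 %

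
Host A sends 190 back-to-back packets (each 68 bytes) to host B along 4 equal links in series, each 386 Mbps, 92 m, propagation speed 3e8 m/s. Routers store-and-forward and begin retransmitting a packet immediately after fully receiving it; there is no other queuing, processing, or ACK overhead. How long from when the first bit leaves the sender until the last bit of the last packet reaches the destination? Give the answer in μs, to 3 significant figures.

Per-hop transmission t_tx = L/R = 544/386000000 = 1.40933 μs.
Per-hop propagation t_prop = 92/300000000 = 0.306667 μs.
Pipeline fill: first packet needs 4·t_tx to clear all hops; remaining 189 packets each add one t_tx.
Total = (4+190-1)·t_tx + 4·t_prop = 193·1.40933 + 4·0.306667 = 273 μs.

273 μs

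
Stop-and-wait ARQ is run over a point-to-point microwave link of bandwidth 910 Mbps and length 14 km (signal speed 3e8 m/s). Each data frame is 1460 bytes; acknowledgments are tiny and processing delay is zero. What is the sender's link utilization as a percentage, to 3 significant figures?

t_tx = L/R = 11680/910000000 = 1.28352e-05 s.
t_prop = 14000/300000000 = 4.66667e-05 s; RTT = 9.33333e-05 s.
Cycle = t_tx + RTT = 0.000106168 s.
Utilization = t_tx / cycle = 1.28352e-05/0.000106168 = 12.1 %.

12.1 %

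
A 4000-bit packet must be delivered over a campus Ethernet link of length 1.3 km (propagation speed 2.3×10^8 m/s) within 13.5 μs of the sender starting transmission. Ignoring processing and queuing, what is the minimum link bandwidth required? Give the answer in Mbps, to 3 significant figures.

510 Mbps

Propagation delay = 1300 / 2.3e+08 = 5.65217 μs.
Transmission budget = 13.5 − 5.65217 = 7.84783 μs.
R ≥ L / t_tx = 4000 bits / 7.84783e-06 s = 510 Mbps.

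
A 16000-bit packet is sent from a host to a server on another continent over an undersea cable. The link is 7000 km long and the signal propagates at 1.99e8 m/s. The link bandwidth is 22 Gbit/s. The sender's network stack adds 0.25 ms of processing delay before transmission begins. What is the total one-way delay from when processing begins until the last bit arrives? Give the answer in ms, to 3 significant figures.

35.4 ms

Transmission delay = L/R = 16000 / 22000000000 = 0.000727273 ms.
Propagation delay = d/s = 7000000 m / 199000000 m/s = 35.1759 ms.
Plus processing delay 0.25 ms = 0.25 ms.
Total = 35.4 ms.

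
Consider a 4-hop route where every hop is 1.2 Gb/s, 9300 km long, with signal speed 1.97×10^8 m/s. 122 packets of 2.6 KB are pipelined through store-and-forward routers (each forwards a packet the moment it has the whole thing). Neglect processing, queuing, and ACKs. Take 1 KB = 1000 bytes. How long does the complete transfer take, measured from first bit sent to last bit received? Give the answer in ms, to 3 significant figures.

Per-hop transmission t_tx = L/R = 20800/1200000000 = 0.0173333 ms.
Per-hop propagation t_prop = 9300000/197000000 = 47.2081 ms.
Pipeline fill: first packet needs 4·t_tx to clear all hops; remaining 121 packets each add one t_tx.
Total = (4+122-1)·t_tx + 4·t_prop = 125·0.0173333 + 4·47.2081 = 191 ms.

191 ms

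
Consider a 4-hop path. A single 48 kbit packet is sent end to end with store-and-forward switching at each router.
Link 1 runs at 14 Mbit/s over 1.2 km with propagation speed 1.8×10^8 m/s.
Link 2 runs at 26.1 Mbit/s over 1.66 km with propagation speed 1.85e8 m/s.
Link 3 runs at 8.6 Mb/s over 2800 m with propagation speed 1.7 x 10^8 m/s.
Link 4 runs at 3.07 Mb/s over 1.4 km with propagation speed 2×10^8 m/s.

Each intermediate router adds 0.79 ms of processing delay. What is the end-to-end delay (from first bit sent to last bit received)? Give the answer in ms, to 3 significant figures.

28.9 ms

L = 48000 bits.
Transmission delays (L/R per hop): 3.42857, 1.83908, 5.5814, 15.6352 ms; sum = 26.4842 ms.
Propagation delays (d/s per hop): 0.00666667, 0.00897297, 0.0164706, 0.007 ms; sum = 0.0391102 ms.
Processing at 3 router(s): 3 × 0.79 ms = 2.37 ms.
End-to-end = 28.9 ms.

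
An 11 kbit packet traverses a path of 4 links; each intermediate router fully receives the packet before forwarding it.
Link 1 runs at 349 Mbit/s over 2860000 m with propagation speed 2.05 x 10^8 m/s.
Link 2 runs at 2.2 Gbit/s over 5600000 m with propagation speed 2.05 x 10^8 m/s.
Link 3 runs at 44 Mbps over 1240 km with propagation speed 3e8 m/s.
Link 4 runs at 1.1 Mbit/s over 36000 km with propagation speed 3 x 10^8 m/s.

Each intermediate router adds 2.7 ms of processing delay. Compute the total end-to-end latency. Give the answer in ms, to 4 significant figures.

183.8 ms

L = 11000 bits.
Transmission delays (L/R per hop): 0.0315186, 0.005, 0.25, 10 ms; sum = 10.2865 ms.
Propagation delays (d/s per hop): 13.9512, 27.3171, 4.13333, 120 ms; sum = 165.402 ms.
Processing at 3 router(s): 3 × 2.7 ms = 8.1 ms.
End-to-end = 183.8 ms.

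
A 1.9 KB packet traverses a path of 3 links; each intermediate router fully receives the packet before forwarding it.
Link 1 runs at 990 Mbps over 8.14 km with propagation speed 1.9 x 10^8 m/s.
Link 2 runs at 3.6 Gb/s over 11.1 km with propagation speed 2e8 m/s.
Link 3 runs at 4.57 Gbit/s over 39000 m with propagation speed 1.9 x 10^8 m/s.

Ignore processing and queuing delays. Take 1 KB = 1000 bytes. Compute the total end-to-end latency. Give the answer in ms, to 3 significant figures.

L = 15200 bits.
Transmission delays (L/R per hop): 0.0153535, 0.00422222, 0.00332604 ms; sum = 0.0229018 ms.
Propagation delays (d/s per hop): 0.0428421, 0.0555, 0.205263 ms; sum = 0.303605 ms.
End-to-end = 0.327 ms.

0.327 ms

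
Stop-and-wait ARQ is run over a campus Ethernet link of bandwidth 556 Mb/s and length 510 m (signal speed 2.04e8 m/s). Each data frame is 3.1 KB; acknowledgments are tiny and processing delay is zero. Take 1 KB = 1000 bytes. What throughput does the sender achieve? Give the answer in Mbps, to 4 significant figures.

500.0 Mbps

t_tx = L/R = 24800/556000000 = 4.46043e-05 s.
t_prop = 510/204000000 = 2.5e-06 s; RTT = 5e-06 s.
Cycle = t_tx + RTT = 4.96043e-05 s.
Throughput = L / cycle = 24800 / 4.96043e-05 = 500.0 Mbps.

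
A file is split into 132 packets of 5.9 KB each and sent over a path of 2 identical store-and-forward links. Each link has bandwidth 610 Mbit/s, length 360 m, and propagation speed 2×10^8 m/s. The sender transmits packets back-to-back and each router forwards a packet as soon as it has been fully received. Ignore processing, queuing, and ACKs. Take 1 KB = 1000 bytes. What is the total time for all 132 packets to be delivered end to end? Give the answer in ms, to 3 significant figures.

10.3 ms

Per-hop transmission t_tx = L/R = 47200/610000000 = 0.077377 ms.
Per-hop propagation t_prop = 360/200000000 = 0.0018 ms.
Pipeline fill: first packet needs 2·t_tx to clear all hops; remaining 131 packets each add one t_tx.
Total = (2+132-1)·t_tx + 2·t_prop = 133·0.077377 + 2·0.0018 = 10.3 ms.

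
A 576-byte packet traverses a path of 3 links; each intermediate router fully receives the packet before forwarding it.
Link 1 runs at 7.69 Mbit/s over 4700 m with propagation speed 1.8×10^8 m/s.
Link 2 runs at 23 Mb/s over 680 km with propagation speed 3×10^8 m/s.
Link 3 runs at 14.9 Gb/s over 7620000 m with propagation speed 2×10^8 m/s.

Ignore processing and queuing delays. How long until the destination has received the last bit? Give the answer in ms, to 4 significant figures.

L = 576 × 8 = 4608 bits.
Transmission delays (L/R per hop): 0.59922, 0.200348, 0.000309262 ms; sum = 0.799877 ms.
Propagation delays (d/s per hop): 0.0261111, 2.26667, 38.1 ms; sum = 40.3928 ms.
End-to-end = 41.19 ms.

41.19 ms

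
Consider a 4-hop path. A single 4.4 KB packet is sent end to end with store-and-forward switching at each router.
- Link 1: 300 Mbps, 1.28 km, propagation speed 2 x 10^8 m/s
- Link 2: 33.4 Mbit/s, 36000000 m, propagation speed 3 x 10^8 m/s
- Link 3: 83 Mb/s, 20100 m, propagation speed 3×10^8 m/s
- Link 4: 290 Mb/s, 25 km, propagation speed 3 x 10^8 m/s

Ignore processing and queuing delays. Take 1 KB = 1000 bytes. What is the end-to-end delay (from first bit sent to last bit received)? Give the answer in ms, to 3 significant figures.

L = 35200 bits.
Transmission delays (L/R per hop): 0.117333, 1.05389, 0.424096, 0.121379 ms; sum = 1.7167 ms.
Propagation delays (d/s per hop): 0.0064, 120, 0.067, 0.0833333 ms; sum = 120.157 ms.
End-to-end = 122 ms.

122 ms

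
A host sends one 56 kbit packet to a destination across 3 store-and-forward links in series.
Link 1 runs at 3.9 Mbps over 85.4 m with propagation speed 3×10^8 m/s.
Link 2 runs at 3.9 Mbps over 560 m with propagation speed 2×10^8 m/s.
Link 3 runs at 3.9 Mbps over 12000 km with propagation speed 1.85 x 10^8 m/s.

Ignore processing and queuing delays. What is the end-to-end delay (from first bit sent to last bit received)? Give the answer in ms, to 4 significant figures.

107.9 ms

L = 56000 bits.
Transmission delay per hop = L/R = 56000/3900000 = 14.359 ms; 3 hops → 43.0769 ms.
Propagation delays (d/s per hop): 0.000284667, 0.0028, 64.8649 ms; sum = 64.8679 ms.
End-to-end = 107.9 ms.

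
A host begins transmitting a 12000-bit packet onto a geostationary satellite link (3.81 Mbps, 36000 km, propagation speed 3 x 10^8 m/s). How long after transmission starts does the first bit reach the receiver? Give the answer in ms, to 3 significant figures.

First bit experiences only propagation delay: d/s = 36000000/300000000 = 120 ms.

120 ms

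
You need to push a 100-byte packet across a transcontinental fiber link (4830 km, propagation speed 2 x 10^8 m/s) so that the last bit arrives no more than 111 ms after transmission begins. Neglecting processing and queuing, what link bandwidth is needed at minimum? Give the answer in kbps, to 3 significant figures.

9.21 kbps

L = 800 bits.
Propagation delay = 4830000 / 200000000 = 24.15 ms.
Transmission budget = 111 − 24.15 = 86.85 ms.
R ≥ L / t_tx = 800 bits / 0.08685 s = 9.21 kbps.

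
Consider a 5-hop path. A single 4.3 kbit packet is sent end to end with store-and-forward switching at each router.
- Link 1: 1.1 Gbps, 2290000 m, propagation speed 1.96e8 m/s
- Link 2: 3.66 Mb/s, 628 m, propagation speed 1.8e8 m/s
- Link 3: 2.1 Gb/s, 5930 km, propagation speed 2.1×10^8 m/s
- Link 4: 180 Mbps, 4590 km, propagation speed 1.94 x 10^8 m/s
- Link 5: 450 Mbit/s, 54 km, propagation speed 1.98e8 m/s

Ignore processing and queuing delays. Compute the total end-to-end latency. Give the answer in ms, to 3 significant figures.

L = 4300 bits.
Transmission delays (L/R per hop): 0.00390909, 1.17486, 0.00204762, 0.0238889, 0.00955556 ms; sum = 1.21426 ms.
Propagation delays (d/s per hop): 11.6837, 0.00348889, 28.2381, 23.6598, 0.272727 ms; sum = 63.8578 ms.
End-to-end = 65.1 ms.

65.1 ms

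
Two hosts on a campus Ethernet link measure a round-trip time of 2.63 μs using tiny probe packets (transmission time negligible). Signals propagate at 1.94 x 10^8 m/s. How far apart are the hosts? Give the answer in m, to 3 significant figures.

255 m

One-way propagation = RTT/2 = 1.315 μs.
d = s × t = 194000000 × 1.315e-06 = 255 m.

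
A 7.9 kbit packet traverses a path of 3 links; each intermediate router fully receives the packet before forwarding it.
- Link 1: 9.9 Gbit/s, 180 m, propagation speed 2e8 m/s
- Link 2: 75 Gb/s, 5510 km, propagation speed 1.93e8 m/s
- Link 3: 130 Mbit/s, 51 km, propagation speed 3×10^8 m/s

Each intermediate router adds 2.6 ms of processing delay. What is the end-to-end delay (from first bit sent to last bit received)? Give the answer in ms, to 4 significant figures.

33.98 ms

L = 7900 bits.
Transmission delays (L/R per hop): 0.00079798, 0.000105333, 0.0607692 ms; sum = 0.0616725 ms.
Propagation delays (d/s per hop): 0.0009, 28.5492, 0.17 ms; sum = 28.7201 ms.
Processing at 2 router(s): 2 × 2.6 ms = 5.2 ms.
End-to-end = 33.98 ms.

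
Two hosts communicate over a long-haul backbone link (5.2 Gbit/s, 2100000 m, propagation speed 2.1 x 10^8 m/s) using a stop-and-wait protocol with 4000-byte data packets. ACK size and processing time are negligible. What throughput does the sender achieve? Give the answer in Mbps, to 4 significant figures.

1.600 Mbps

t_tx = L/R = 32000/5200000000 = 6.15385e-06 s.
t_prop = 2100000/210000000 = 0.01 s; RTT = 0.02 s.
Cycle = t_tx + RTT = 0.0200062 s.
Throughput = L / cycle = 32000 / 0.0200062 = 1.600 Mbps.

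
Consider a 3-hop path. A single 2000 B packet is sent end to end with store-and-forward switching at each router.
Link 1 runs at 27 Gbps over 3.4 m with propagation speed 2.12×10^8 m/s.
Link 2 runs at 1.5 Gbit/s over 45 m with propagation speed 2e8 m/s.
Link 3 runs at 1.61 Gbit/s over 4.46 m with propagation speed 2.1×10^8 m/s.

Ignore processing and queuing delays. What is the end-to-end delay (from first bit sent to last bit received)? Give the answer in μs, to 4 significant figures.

21.46 μs

L = 2000 × 8 = 16000 bits.
Transmission delays (L/R per hop): 0.592593, 10.6667, 9.93789 μs; sum = 21.1971 μs.
Propagation delays (d/s per hop): 0.0160377, 0.225, 0.0212381 μs; sum = 0.262276 μs.
End-to-end = 21.46 μs.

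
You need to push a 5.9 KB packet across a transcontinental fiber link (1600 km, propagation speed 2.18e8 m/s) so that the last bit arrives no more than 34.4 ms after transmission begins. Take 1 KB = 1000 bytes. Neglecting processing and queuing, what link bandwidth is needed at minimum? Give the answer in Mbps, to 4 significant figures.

1.744 Mbps

L = 47200 bits.
Propagation delay = 1600000 / 2.18e+08 = 7.33945 ms.
Transmission budget = 34.4 − 7.33945 = 27.0606 ms.
R ≥ L / t_tx = 47200 bits / 0.0270606 s = 1.744 Mbps.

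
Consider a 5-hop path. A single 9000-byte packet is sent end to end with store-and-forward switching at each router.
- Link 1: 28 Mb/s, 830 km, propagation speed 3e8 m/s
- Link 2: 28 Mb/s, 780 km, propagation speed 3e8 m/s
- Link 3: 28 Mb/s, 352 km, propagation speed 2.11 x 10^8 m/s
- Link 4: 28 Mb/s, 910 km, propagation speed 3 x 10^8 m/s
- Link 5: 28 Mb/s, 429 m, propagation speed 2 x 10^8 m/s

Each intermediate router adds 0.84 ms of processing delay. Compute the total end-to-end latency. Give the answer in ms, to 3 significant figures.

L = 9000 × 8 = 72000 bits.
Transmission delay per hop = L/R = 72000/28000000 = 2.57143 ms; 5 hops → 12.8571 ms.
Propagation delays (d/s per hop): 2.76667, 2.6, 1.66825, 3.03333, 0.002145 ms; sum = 10.0704 ms.
Processing at 4 router(s): 4 × 0.84 ms = 3.36 ms.
End-to-end = 26.3 ms.

26.3 ms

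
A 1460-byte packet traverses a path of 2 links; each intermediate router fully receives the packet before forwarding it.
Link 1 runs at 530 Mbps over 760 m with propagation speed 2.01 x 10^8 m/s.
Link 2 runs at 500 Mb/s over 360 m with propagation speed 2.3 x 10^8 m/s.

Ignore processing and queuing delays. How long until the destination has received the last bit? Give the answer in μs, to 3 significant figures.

L = 1460 × 8 = 11680 bits.
Transmission delays (L/R per hop): 22.0377, 23.36 μs; sum = 45.3977 μs.
Propagation delays (d/s per hop): 3.78109, 1.56522 μs; sum = 5.34631 μs.
End-to-end = 50.7 μs.

50.7 μs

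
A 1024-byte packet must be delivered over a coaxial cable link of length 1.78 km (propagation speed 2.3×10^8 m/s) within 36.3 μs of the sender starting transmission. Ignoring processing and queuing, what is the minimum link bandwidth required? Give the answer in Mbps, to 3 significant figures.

L = 8192 bits.
Propagation delay = 1780 / 2.3e+08 = 7.73913 μs.
Transmission budget = 36.3 − 7.73913 = 28.5609 μs.
R ≥ L / t_tx = 8192 bits / 2.85609e-05 s = 287 Mbps.

287 Mbps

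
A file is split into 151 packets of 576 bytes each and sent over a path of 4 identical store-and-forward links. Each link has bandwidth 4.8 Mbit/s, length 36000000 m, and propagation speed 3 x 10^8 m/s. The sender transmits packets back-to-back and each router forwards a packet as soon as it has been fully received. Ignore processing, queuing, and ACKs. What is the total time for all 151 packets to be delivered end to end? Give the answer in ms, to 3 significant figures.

628 ms

Per-hop transmission t_tx = L/R = 4608/4800000 = 0.96 ms.
Per-hop propagation t_prop = 36000000/300000000 = 120 ms.
Pipeline fill: first packet needs 4·t_tx to clear all hops; remaining 150 packets each add one t_tx.
Total = (4+151-1)·t_tx + 4·t_prop = 154·0.96 + 4·120 = 628 ms.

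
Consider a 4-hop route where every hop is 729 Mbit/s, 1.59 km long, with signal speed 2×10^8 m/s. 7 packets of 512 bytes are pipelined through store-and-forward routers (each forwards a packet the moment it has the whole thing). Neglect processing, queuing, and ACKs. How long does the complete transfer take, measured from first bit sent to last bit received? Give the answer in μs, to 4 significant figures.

87.99 μs

Per-hop transmission t_tx = L/R = 4096/729000000 = 5.61866 μs.
Per-hop propagation t_prop = 1590/200000000 = 7.95 μs.
Pipeline fill: first packet needs 4·t_tx to clear all hops; remaining 6 packets each add one t_tx.
Total = (4+7-1)·t_tx + 4·t_prop = 10·5.61866 + 4·7.95 = 87.99 μs.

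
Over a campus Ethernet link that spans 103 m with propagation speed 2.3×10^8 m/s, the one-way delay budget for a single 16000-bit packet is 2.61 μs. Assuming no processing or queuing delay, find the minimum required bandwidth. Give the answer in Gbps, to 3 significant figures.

Propagation delay = 103 / 2.3e+08 = 0.447826 μs.
Transmission budget = 2.61 − 0.447826 = 2.16217 μs.
R ≥ L / t_tx = 16000 bits / 2.16217e-06 s = 7.40 Gbps.

7.40 Gbps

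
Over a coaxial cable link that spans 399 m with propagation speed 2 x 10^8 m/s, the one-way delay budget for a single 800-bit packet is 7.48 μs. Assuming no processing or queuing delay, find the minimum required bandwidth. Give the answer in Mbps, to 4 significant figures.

Propagation delay = 399 / 200000000 = 1.995 μs.
Transmission budget = 7.48 − 1.995 = 5.485 μs.
R ≥ L / t_tx = 800 bits / 5.485e-06 s = 145.9 Mbps.

145.9 Mbps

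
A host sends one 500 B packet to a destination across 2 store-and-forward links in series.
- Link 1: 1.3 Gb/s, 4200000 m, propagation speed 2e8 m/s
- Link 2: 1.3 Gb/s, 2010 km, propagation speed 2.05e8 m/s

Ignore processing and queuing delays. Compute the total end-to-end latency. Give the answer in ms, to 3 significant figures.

30.8 ms

L = 500 × 8 = 4000 bits.
Transmission delay per hop = L/R = 4000/1300000000 = 0.00307692 ms; 2 hops → 0.00615385 ms.
Propagation delays (d/s per hop): 21, 9.80488 ms; sum = 30.8049 ms.
End-to-end = 30.8 ms.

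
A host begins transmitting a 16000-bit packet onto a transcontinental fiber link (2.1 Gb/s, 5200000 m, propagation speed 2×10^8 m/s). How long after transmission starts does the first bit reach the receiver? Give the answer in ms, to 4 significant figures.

First bit experiences only propagation delay: d/s = 5200000/200000000 = 26.00 ms.

26.00 ms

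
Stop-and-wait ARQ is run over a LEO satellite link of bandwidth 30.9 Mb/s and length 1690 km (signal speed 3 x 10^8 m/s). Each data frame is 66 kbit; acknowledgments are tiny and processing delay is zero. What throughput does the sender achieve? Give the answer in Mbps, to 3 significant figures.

4.92 Mbps

t_tx = L/R = 66000/30900000 = 0.00213592 s.
t_prop = 1690000/300000000 = 0.00563333 s; RTT = 0.0112667 s.
Cycle = t_tx + RTT = 0.0134026 s.
Throughput = L / cycle = 66000 / 0.0134026 = 4.92 Mbps.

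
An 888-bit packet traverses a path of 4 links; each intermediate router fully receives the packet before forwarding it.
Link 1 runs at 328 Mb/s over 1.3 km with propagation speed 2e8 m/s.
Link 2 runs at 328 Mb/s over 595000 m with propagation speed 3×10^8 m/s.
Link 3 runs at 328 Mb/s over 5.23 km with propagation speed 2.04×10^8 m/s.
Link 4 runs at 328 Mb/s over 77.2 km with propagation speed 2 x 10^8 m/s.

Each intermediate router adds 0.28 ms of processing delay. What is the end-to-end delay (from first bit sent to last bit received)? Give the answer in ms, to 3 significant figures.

3.25 ms

Transmission delay per hop = L/R = 888/328000000 = 0.00270732 ms; 4 hops → 0.0108293 ms.
Propagation delays (d/s per hop): 0.0065, 1.98333, 0.0256373, 0.386 ms; sum = 2.40147 ms.
Processing at 3 router(s): 3 × 0.28 ms = 0.84 ms.
End-to-end = 3.25 ms.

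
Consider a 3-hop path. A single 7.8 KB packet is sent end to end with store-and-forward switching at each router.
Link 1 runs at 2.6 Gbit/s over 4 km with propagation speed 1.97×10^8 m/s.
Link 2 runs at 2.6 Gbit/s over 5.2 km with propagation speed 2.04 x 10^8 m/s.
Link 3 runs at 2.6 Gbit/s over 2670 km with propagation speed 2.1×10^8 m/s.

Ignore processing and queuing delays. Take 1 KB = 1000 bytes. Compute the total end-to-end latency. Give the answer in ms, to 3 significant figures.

12.8 ms

L = 62400 bits.
Transmission delay per hop = L/R = 62400/2600000000 = 0.024 ms; 3 hops → 0.072 ms.
Propagation delays (d/s per hop): 0.0203046, 0.0254902, 12.7143 ms; sum = 12.7601 ms.
End-to-end = 12.8 ms.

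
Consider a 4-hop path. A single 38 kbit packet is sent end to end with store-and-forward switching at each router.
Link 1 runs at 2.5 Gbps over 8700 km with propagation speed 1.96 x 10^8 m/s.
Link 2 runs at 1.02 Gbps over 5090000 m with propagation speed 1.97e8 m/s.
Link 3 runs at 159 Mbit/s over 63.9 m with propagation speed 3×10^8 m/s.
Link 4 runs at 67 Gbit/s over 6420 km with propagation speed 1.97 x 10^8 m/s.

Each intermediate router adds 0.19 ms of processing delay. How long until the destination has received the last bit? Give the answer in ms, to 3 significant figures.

104 ms

L = 38000 bits.
Transmission delays (L/R per hop): 0.0152, 0.0372549, 0.238994, 0.000567164 ms; sum = 0.292016 ms.
Propagation delays (d/s per hop): 44.3878, 25.8376, 0.000213, 32.5888 ms; sum = 102.814 ms.
Processing at 3 router(s): 3 × 0.19 ms = 0.57 ms.
End-to-end = 104 ms.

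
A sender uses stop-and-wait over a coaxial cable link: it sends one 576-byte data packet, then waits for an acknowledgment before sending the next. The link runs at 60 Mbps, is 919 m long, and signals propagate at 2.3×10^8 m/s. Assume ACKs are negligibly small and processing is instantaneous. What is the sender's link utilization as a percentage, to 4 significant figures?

t_tx = L/R = 4608/60000000 = 7.68e-05 s.
t_prop = 919/2.3e+08 = 3.99565e-06 s; RTT = 7.9913e-06 s.
Cycle = t_tx + RTT = 8.47913e-05 s.
Utilization = t_tx / cycle = 7.68e-05/8.47913e-05 = 90.58 %.

90.58 %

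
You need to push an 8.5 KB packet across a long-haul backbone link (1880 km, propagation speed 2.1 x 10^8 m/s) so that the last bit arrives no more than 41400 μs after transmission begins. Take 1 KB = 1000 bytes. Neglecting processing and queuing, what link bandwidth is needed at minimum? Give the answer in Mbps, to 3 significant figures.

2.10 Mbps

L = 68000 bits.
Propagation delay = 1880000 / 210000000 = 8952.38 μs.
Transmission budget = 41400 − 8952.38 = 32447.6 μs.
R ≥ L / t_tx = 68000 bits / 0.0324476 s = 2.10 Mbps.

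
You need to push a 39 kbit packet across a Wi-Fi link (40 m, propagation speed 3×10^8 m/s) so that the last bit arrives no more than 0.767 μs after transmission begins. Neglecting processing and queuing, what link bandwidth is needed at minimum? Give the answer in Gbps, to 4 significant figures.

Propagation delay = 40 / 300000000 = 0.133333 μs.
Transmission budget = 0.767 − 0.133333 = 0.633667 μs.
R ≥ L / t_tx = 39000 bits / 6.33667e-07 s = 61.55 Gbps.

61.55 Gbps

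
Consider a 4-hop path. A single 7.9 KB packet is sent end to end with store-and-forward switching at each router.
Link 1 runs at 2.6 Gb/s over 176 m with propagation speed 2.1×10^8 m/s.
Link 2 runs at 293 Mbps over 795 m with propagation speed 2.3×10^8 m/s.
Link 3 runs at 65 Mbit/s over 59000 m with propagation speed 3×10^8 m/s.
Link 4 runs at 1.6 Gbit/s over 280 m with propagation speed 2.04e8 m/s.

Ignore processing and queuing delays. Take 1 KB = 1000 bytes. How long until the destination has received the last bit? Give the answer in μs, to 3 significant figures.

1450 μs

L = 63200 bits.
Transmission delays (L/R per hop): 24.3077, 215.7, 972.308, 39.5 μs; sum = 1251.82 μs.
Propagation delays (d/s per hop): 0.838095, 3.45652, 196.667, 1.37255 μs; sum = 202.334 μs.
End-to-end = 1450 μs.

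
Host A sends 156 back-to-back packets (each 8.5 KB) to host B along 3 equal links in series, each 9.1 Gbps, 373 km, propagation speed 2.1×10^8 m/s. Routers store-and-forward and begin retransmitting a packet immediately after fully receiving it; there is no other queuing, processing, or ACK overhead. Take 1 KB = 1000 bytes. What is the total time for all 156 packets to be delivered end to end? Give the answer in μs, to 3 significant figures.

Per-hop transmission t_tx = L/R = 68000/9100000000 = 7.47253 μs.
Per-hop propagation t_prop = 373000/210000000 = 1776.19 μs.
Pipeline fill: first packet needs 3·t_tx to clear all hops; remaining 155 packets each add one t_tx.
Total = (3+156-1)·t_tx + 3·t_prop = 158·7.47253 + 3·1776.19 = 6510 μs.

6510 μs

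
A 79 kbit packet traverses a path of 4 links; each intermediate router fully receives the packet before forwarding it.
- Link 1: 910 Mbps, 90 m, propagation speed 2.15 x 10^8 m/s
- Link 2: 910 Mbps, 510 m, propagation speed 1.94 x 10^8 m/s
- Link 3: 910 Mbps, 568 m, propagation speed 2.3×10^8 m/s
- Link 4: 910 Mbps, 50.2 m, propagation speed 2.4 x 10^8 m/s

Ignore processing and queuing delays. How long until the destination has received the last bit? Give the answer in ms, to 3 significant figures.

L = 79000 bits.
Transmission delay per hop = L/R = 79000/910000000 = 0.0868132 ms; 4 hops → 0.347253 ms.
Propagation delays (d/s per hop): 0.000418605, 0.00262887, 0.00246957, 0.000209167 ms; sum = 0.0057262 ms.
End-to-end = 0.353 ms.

0.353 ms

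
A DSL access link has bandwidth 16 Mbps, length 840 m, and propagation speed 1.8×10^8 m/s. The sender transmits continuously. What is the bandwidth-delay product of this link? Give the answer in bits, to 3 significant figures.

74.7 bits

Propagation delay = 840 / 180000000 = 4.66667e-06 s.
BDP = R × t_prop = 16000000 × 4.66667e-06 = 74.6667 bits.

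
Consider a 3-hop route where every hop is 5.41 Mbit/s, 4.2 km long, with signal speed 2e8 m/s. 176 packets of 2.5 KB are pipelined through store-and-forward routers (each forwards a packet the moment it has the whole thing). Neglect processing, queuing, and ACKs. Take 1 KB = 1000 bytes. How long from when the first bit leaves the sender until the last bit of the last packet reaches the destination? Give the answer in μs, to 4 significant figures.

658100 μs

Per-hop transmission t_tx = L/R = 20000/5410000 = 3696.86 μs.
Per-hop propagation t_prop = 4200/200000000 = 21 μs.
Pipeline fill: first packet needs 3·t_tx to clear all hops; remaining 175 packets each add one t_tx.
Total = (3+176-1)·t_tx + 3·t_prop = 178·3696.86 + 3·21 = 658100 μs.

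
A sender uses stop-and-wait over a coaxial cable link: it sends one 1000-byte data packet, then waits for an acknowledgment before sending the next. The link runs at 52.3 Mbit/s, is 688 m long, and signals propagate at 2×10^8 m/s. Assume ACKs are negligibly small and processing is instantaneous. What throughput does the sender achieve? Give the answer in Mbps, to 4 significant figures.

t_tx = L/R = 8000/52300000 = 0.000152964 s.
t_prop = 688/200000000 = 3.44e-06 s; RTT = 6.88e-06 s.
Cycle = t_tx + RTT = 0.000159844 s.
Throughput = L / cycle = 8000 / 0.000159844 = 50.05 Mbps.

50.05 Mbps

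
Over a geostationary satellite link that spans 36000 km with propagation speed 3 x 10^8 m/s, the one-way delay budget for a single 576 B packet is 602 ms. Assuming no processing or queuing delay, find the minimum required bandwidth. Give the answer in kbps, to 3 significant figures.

L = 4608 bits.
Propagation delay = 36000000 / 300000000 = 120 ms.
Transmission budget = 602 − 120 = 482 ms.
R ≥ L / t_tx = 4608 bits / 0.482 s = 9.56 kbps.

9.56 kbps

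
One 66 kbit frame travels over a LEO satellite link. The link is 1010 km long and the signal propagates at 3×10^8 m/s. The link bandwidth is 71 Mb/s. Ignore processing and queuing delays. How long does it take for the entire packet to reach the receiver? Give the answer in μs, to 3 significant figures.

L = 66000 bits.
Transmission delay = L/R = 66000 / 71000000 = 929.577 μs.
Propagation delay = d/s = 1010000 m / 300000000 m/s = 3366.67 μs.
Total = 4300 μs.

4300 μs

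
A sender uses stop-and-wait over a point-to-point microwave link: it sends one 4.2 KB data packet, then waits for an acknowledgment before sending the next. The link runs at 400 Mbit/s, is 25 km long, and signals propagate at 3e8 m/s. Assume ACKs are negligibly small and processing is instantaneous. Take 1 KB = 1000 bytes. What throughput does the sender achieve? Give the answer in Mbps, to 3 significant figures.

134 Mbps

t_tx = L/R = 33600/400000000 = 8.4e-05 s.
t_prop = 25000/300000000 = 8.33333e-05 s; RTT = 0.000166667 s.
Cycle = t_tx + RTT = 0.000250667 s.
Throughput = L / cycle = 33600 / 0.000250667 = 134 Mbps.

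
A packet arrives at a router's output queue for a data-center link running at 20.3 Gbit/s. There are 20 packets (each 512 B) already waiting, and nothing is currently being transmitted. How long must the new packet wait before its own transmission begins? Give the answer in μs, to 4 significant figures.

Each queued packet: L/R = 4096/20300000000 = 0.201773 μs.
20 queued → 4.03547 μs.
Queuing delay = 4.035 μs.

4.035 μs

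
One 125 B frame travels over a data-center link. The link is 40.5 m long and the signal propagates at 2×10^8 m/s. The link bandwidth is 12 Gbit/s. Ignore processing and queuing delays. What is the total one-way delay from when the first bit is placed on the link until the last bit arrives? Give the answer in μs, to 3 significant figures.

0.286 μs

L = 125 × 8 = 1000 bits.
Transmission delay = L/R = 1000 / 12000000000 = 0.0833333 μs.
Propagation delay = d/s = 40.5 m / 200000000 m/s = 0.2025 μs.
Total = 0.286 μs.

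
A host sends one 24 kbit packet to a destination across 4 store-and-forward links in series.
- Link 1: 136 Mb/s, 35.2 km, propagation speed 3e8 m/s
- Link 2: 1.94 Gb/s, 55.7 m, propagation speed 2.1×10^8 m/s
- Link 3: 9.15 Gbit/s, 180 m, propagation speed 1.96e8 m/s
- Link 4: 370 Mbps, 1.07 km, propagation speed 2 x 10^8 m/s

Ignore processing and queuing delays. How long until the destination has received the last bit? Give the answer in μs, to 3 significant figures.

380 μs

L = 24000 bits.
Transmission delays (L/R per hop): 176.471, 12.3711, 2.62295, 64.8649 μs; sum = 256.33 μs.
Propagation delays (d/s per hop): 117.333, 0.265238, 0.918367, 5.35 μs; sum = 123.867 μs.
End-to-end = 380 μs.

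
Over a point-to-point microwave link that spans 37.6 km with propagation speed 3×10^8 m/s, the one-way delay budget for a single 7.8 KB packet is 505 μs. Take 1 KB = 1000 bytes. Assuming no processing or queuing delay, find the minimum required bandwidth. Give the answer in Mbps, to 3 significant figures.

164 Mbps

L = 62400 bits.
Propagation delay = 37600 / 300000000 = 125.333 μs.
Transmission budget = 505 − 125.333 = 379.667 μs.
R ≥ L / t_tx = 62400 bits / 0.000379667 s = 164 Mbps.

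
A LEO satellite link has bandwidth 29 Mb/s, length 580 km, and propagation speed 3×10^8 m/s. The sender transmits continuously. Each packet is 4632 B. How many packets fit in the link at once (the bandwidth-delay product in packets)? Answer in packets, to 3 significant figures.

1.51 packets

Propagation delay = 580000 / 300000000 = 0.00193333 s.
BDP = R × t_prop = 29000000 × 0.00193333 = 56066.7 bits.
In packets of 37056 bits: 1.51 packets.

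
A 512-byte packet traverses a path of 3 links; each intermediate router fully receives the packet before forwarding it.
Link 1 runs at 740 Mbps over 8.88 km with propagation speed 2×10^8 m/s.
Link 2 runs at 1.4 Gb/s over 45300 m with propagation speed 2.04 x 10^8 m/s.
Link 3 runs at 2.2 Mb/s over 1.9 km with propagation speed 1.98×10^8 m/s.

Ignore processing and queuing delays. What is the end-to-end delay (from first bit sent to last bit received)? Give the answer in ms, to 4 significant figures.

2.146 ms

L = 512 × 8 = 4096 bits.
Transmission delays (L/R per hop): 0.00553514, 0.00292571, 1.86182 ms; sum = 1.87028 ms.
Propagation delays (d/s per hop): 0.0444, 0.222059, 0.00959596 ms; sum = 0.276055 ms.
End-to-end = 2.146 ms.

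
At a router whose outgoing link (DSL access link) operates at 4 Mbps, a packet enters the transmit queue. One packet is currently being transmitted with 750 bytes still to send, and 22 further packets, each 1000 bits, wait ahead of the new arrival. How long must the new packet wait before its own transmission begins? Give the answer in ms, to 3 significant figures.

7.00 ms

Each queued packet: L/R = 1000/4000000 = 0.25 ms.
22 queued → 5.5 ms.
Plus remaining 6000 bits of current packet: 1.5 ms.
Queuing delay = 7.00 ms.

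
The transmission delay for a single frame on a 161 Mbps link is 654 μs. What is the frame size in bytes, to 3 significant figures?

L = R × t_tx = 161000000 b/s × 0.000654 s = 105294 bits.
In bytes: 105294 / 8 = 13200 bytes.

13200 bytes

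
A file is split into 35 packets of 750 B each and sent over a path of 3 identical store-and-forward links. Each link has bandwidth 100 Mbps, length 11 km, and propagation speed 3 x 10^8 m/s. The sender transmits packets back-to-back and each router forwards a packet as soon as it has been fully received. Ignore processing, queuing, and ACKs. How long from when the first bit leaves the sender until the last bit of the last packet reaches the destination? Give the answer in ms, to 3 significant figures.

2.33 ms

Per-hop transmission t_tx = L/R = 6000/100000000 = 0.06 ms.
Per-hop propagation t_prop = 11000/300000000 = 0.0366667 ms.
Pipeline fill: first packet needs 3·t_tx to clear all hops; remaining 34 packets each add one t_tx.
Total = (3+35-1)·t_tx + 3·t_prop = 37·0.06 + 3·0.0366667 = 2.33 ms.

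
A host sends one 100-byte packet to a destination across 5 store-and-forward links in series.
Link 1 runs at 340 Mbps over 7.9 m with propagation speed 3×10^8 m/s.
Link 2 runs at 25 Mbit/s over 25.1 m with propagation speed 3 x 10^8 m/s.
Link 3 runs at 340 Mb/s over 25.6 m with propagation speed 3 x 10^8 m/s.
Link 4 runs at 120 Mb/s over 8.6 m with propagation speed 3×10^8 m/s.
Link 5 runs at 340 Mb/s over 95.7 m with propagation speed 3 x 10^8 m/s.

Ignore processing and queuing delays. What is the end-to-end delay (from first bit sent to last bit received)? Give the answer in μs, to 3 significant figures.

L = 100 × 8 = 800 bits.
Transmission delays (L/R per hop): 2.35294, 32, 2.35294, 6.66667, 2.35294 μs; sum = 45.7255 μs.
Propagation delays (d/s per hop): 0.0263333, 0.0836667, 0.0853333, 0.0286667, 0.319 μs; sum = 0.543 μs.
End-to-end = 46.3 μs.

46.3 μs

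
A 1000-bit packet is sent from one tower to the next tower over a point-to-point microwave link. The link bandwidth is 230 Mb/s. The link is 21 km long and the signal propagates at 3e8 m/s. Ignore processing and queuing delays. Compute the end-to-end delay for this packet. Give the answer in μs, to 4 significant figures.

74.35 μs

Transmission delay = L/R = 1000 / 230000000 = 4.34783 μs.
Propagation delay = d/s = 21000 m / 300000000 m/s = 70 μs.
Total = 74.35 μs.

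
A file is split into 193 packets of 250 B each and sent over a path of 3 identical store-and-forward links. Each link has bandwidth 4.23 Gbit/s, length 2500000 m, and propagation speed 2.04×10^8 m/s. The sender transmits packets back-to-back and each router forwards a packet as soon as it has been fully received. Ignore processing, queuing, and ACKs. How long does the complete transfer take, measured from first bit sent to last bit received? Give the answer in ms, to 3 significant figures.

Per-hop transmission t_tx = L/R = 2000/4.23e+09 = 0.000472813 ms.
Per-hop propagation t_prop = 2500000/204000000 = 12.2549 ms.
Pipeline fill: first packet needs 3·t_tx to clear all hops; remaining 192 packets each add one t_tx.
Total = (3+193-1)·t_tx + 3·t_prop = 195·0.000472813 + 3·12.2549 = 36.9 ms.

36.9 ms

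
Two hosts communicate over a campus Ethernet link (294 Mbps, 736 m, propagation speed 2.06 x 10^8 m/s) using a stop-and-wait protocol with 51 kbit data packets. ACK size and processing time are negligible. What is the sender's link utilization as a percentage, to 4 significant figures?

t_tx = L/R = 51000/294000000 = 0.000173469 s.
t_prop = 736/206000000 = 3.57282e-06 s; RTT = 7.14563e-06 s.
Cycle = t_tx + RTT = 0.000180615 s.
Utilization = t_tx / cycle = 0.000173469/0.000180615 = 96.04 %.

96.04 %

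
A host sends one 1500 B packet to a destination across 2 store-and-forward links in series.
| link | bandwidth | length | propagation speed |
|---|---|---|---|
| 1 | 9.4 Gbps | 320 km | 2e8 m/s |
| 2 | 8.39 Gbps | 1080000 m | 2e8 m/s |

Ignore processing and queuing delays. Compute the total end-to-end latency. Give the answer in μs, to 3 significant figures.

7000 μs

L = 1500 × 8 = 12000 bits.
Transmission delays (L/R per hop): 1.2766, 1.43027 μs; sum = 2.70687 μs.
Propagation delays (d/s per hop): 1600, 5400 μs; sum = 7000 μs.
End-to-end = 7000 μs.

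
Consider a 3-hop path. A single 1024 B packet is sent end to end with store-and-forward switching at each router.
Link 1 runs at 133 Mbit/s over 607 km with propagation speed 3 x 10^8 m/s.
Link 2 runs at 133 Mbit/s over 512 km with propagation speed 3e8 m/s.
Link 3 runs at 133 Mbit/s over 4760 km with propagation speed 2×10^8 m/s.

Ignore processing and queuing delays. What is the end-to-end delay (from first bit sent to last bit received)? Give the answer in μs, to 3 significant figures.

27700 μs

L = 1024 × 8 = 8192 bits.
Transmission delay per hop = L/R = 8192/133000000 = 61.594 μs; 3 hops → 184.782 μs.
Propagation delays (d/s per hop): 2023.33, 1706.67, 23800 μs; sum = 27530 μs.
End-to-end = 27700 μs.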